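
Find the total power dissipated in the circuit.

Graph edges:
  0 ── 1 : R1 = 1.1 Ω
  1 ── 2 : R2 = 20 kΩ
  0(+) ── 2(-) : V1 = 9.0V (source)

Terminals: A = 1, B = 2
Nodal analysis, taking node 2 as the 0 V reference.
Source V1 fixes V_0 = 9 V.
KCL at each unknown node (sum of currents leaving = 0; resistances in Ω):
  Node 1: (V_1 - 9)/1.1 + (V_1 - 0)/20000 = 0
Collecting terms: 0.9091 × V_1 = 8.182  =>  V_1 = 9 V
Power in each resistor, P = (ΔV)²/R:
  P_R1 = (9 - 9)²/1.1 = 0.0000002227 W
  P_R2 = (9 - 0)²/20000 = 0.00405 W
P_total = P_R1 + P_R2 = 0.00405 W

Final answer: 0.00405 W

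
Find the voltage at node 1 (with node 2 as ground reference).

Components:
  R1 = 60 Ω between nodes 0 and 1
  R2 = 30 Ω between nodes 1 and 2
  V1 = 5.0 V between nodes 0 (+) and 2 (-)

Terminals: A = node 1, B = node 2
Nodal analysis, taking node 2 as the 0 V reference.
Source V1 fixes V_0 = 5 V.
KCL at each unknown node (sum of currents leaving = 0; resistances in Ω):
  Node 1: (V_1 - 5)/60 + (V_1 - 0)/30 = 0
Collecting terms: 0.05 × V_1 = 0.08333  =>  V_1 = 1.667 V
The requested potential is V_1 = 1.667 V.

Final answer: V_1 = 1.667 V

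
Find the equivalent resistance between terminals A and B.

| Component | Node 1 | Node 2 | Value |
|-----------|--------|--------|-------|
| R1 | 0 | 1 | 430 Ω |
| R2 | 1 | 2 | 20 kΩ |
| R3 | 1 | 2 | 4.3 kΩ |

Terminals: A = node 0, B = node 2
Reduce the network between node 0 (A) and node 2 (B) by series/parallel combination:
  Rp1 = R2 ‖ R3 (parallel, both between nodes 1 and 2) = 1/(1/20000 + 1/4300) = 3539 Ω
  Rs1 = R1 + Rp1 (series, joined only at node 1) = 430 + 3539 = 3969 Ω
R_eq = 3.969 kΩ

Final answer: 3.969 kΩ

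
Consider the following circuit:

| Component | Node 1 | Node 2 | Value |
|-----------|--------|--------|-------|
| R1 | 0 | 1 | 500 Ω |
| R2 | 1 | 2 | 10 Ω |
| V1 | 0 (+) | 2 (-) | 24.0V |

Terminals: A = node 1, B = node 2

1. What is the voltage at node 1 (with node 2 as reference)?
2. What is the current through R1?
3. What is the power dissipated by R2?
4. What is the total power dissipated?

Nodal analysis, taking node 2 as the 0 V reference.
Source V1 fixes V_0 = 24 V.
KCL at each unknown node (sum of currents leaving = 0; resistances in Ω):
  Node 1: (V_1 - 24)/500 + (V_1 - 0)/10 = 0
Collecting terms: 0.102 × V_1 = 0.048  =>  V_1 = 0.4706 V
Part 1:
  Read off the nodal solution: V_1 = 0.4706 V
Part 2:
  I_R1 = (V_0 - V_1)/R1 = (24 - 0.4706)/500 = 0.04706 A
  Magnitude: I_R1 = 0.04706 A
Part 3:
  I_R2 = (V_1 - V_2)/R2 = (0.4706 - 0)/10 = 0.04706 A
  P_R2 = I_R2² × R2 = (0.04706)² × 10 = 0.02215 W
Part 4:
  Power in each resistor, P = (ΔV)²/R:
    P_R1 = (24 - 0.4706)²/500 = 1.107 W
    P_R2 = (0.4706 - 0)²/10 = 0.02215 W
  P_total = P_R1 + P_R2 = 1.129 W

Final answers:
1. V_1 = 0.4706 V
2. I_R1 = 0.04706 A
3. P_R2 = 0.02215 W
4. P_total = 1.129 W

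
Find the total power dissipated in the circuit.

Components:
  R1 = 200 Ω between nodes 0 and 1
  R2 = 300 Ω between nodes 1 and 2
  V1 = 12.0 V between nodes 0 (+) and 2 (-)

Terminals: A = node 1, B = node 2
Nodal analysis, taking node 2 as the 0 V reference.
Source V1 fixes V_0 = 12 V.
KCL at each unknown node (sum of currents leaving = 0; resistances in Ω):
  Node 1: (V_1 - 12)/200 + (V_1 - 0)/300 = 0
Collecting terms: 0.008333 × V_1 = 0.06  =>  V_1 = 7.2 V
Power in each resistor, P = (ΔV)²/R:
  P_R1 = (12 - 7.2)²/200 = 0.1152 W
  P_R2 = (7.2 - 0)²/300 = 0.1728 W
P_total = P_R1 + P_R2 = 0.288 W

Final answer: 0.288 W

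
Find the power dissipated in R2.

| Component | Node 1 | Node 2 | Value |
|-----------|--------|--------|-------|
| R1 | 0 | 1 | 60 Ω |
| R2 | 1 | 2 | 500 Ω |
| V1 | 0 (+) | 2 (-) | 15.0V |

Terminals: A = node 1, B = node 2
Nodal analysis, taking node 2 as the 0 V reference.
Source V1 fixes V_0 = 15 V.
KCL at each unknown node (sum of currents leaving = 0; resistances in Ω):
  Node 1: (V_1 - 15)/60 + (V_1 - 0)/500 = 0
Collecting terms: 0.01867 × V_1 = 0.25  =>  V_1 = 13.39 V
I_R2 = (V_1 - V_2)/R2 = (13.39 - 0)/500 = 0.02679 A
P_R2 = I_R2² × R2 = (0.02679)² × 500 = 0.3587 W

Final answer: 0.3587 W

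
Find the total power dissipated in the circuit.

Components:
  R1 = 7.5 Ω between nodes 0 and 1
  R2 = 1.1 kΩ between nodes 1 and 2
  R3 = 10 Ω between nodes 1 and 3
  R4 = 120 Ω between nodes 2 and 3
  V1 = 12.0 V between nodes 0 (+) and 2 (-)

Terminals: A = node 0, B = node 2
Nodal analysis, taking node 2 as the 0 V reference.
Source V1 fixes V_0 = 12 V.
KCL at each unknown node (sum of currents leaving = 0; resistances in Ω):
  Node 1: (V_1 - 12)/7.5 + (V_1 - 0)/1100 + (V_1 - V_3)/10 = 0
  Node 3: (V_3 - V_1)/10 + (V_3 - 0)/120 = 0
Collecting terms (coefficients in siemens):
  0.2342·V_1 - 0.1·V_3 = 1.6
  0.1083·V_3 - 0.1·V_1 = 0
Determinant D = (0.2342)(0.1083) - (-0.1)(-0.1) = 0.01538
V_1 = [(1.6)(0.1083) - (-0.1)(0)]/D = 11.27 V
V_3 = [(0.2342)(0) - (1.6)(-0.1)]/D = 10.41 V
Power in each resistor, P = (ΔV)²/R:
  P_R1 = (12 - 11.27)²/7.5 = 0.07051 W
  P_R2 = (11.27 - 0)²/1100 = 0.1155 W
  P_R3 = (11.27 - 10.41)²/10 = 0.07519 W
  P_R4 = (0 - 10.41)²/120 = 0.9023 W
P_total = P_R1 + P_R2 + P_R3 + P_R4 = 1.164 W

Final answer: 1.164 W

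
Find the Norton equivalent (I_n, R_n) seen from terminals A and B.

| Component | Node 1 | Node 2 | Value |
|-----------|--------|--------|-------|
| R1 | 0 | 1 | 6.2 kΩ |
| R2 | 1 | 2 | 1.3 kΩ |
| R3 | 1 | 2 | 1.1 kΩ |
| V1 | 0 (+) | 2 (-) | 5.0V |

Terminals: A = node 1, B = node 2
Find the Thévenin equivalent first; then I_n = V_th/R_th and R_n = R_th.
Step 1 — V_th is the open-circuit voltage V_A - V_B (nothing connected across the terminals).
Nodal analysis, taking node 2 as the 0 V reference.
Source V1 fixes V_0 = 5 V.
KCL at each unknown node (sum of currents leaving = 0; resistances in Ω):
  Node 1: (V_1 - 5)/6200 + (V_1 - 0)/1300 + (V_1 - 0)/1100 = 0
Collecting terms: 0.00184 × V_1 = 0.0008065  =>  V_1 = 0.4384 V
V_th = V_1 - V_2 = 0.4384 - 0 = 0.4384 V
Step 2 — R_th: zero the source — replace V1 by a short circuit (node 2 merges into node 0) — and find the resistance seen between A (node 1) and B (node 0).
Reduce the network between node 1 (A) and node 0 (B) by series/parallel combination:
  Rp1 = R1 ‖ R2 ‖ R3 (parallel, all between nodes 0 and 1) = 1/(1/6200 + 1/1300 + 1/1100) = 543.6 Ω
R_th = 543.6 Ω
I_n = V_th/R_th = 0.4384/543.6 = 0.0008065 A, and R_n = R_th = 543.6 Ω

Final answer: I_n = 0.0008065 A, R_n = 543.6 Ω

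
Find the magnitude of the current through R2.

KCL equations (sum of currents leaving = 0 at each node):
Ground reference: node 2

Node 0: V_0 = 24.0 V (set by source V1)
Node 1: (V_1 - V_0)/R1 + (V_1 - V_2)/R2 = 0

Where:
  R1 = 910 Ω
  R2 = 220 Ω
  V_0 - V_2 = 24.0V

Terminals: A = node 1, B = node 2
Nodal analysis, taking node 2 as the 0 V reference.
Source V1 fixes V_0 = 24 V.
KCL at each unknown node (sum of currents leaving = 0; resistances in Ω):
  Node 1: (V_1 - 24)/910 + (V_1 - 0)/220 = 0
Collecting terms: 0.005644 × V_1 = 0.02637  =>  V_1 = 4.673 V
I_R2 = (V_1 - V_2)/R2 = (4.673 - 0)/220 = 0.02124 A
|I_R2| = 0.02124 A

Final answer: |I_R2| = 0.02124 A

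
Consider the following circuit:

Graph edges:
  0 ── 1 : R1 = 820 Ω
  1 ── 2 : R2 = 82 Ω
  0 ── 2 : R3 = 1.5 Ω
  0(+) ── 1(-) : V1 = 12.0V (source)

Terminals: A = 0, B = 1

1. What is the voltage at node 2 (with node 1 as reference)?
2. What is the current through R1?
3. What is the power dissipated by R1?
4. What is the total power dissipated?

Nodal analysis, taking node 1 as the 0 V reference.
Source V1 fixes V_0 = 12 V.
KCL at each unknown node (sum of currents leaving = 0; resistances in Ω):
  Node 2: (V_2 - 0)/82 + (V_2 - 12)/1.5 = 0
Collecting terms: 0.6789 × V_2 = 8  =>  V_2 = 11.78 V
Part 1:
  Read off the nodal solution: V_2 = 11.78 V
Part 2:
  I_R1 = (V_0 - V_1)/R1 = (12 - 0)/820 = 0.01463 A
  Magnitude: I_R1 = 0.01463 A
Part 3:
  I_R1 = (V_0 - V_1)/R1 = (12 - 0)/820 = 0.01463 A
  P_R1 = I_R1² × R1 = (0.01463)² × 820 = 0.1756 W
Part 4:
  Power in each resistor, P = (ΔV)²/R:
    P_R1 = (12 - 0)²/820 = 0.1756 W
    P_R2 = (0 - 11.78)²/82 = 1.694 W
    P_R3 = (12 - 11.78)²/1.5 = 0.03098 W
  P_total = P_R1 + P_R2 + P_R3 = 1.9 W

Final answers:
1. V_2 = 11.78 V
2. I_R1 = 0.01463 A
3. P_R1 = 0.1756 W
4. P_total = 1.9 W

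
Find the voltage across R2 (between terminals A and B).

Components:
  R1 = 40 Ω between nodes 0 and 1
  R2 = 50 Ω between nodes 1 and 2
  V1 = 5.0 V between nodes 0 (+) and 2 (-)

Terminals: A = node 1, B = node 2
R1 and R2 are in series across V1 (node 0 → node 1 → node 2), and the output A–B is taken across R2, so this is a voltage divider.
Series current: I = V1/(R1 + R2) = 5/(40 + 50) = 5/90 = 0.05556 A
V_R2 = I × R2 = V1 × R2/(R1 + R2) = 5 × 50/90 = 2.778 V

Final answer: 2.778 V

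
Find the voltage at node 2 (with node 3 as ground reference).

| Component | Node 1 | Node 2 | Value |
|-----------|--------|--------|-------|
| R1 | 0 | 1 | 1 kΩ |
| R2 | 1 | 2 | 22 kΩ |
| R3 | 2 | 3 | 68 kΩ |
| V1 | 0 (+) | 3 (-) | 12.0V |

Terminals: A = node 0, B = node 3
Nodal analysis, taking node 3 as the 0 V reference.
Source V1 fixes V_0 = 12 V.
KCL at each unknown node (sum of currents leaving = 0; resistances in Ω):
  Node 1: (V_1 - 12)/1000 + (V_1 - V_2)/22000 = 0
  Node 2: (V_2 - V_1)/22000 + (V_2 - 0)/68000 = 0
Collecting terms (coefficients in siemens):
  0.001045·V_1 - 0.00004545·V_2 = 0.012
  0.00006016·V_2 - 0.00004545·V_1 = 0
Determinant D = (0.001045)(0.00006016) - (-0.00004545)(-0.00004545) = 0.00000006083
V_1 = [(0.012)(0.00006016) - (-0.00004545)(0)]/D = 11.87 V
V_2 = [(0.001045)(0) - (0.012)(-0.00004545)]/D = 8.967 V
The requested potential is V_2 = 8.967 V.

Final answer: V_2 = 8.967 V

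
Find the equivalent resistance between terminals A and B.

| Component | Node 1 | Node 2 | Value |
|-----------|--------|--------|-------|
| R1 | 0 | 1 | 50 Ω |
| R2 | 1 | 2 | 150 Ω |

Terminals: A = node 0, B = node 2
Reduce the network between node 0 (A) and node 2 (B) by series/parallel combination:
  Rs1 = R1 + R2 (series, joined only at node 1) = 50 + 150 = 200 Ω
R_eq = 200 Ω

Final answer: 200 Ω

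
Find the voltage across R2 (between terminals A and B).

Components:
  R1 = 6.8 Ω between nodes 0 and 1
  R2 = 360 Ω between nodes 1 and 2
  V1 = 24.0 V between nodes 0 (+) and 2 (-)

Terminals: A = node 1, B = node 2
R1 and R2 are in series across V1 (node 0 → node 1 → node 2), and the output A–B is taken across R2, so this is a voltage divider.
Series current: I = V1/(R1 + R2) = 24/(6.8 + 360) = 24/366.8 = 0.06543 A
V_R2 = I × R2 = V1 × R2/(R1 + R2) = 24 × 360/366.8 = 23.56 V

Final answer: 23.56 V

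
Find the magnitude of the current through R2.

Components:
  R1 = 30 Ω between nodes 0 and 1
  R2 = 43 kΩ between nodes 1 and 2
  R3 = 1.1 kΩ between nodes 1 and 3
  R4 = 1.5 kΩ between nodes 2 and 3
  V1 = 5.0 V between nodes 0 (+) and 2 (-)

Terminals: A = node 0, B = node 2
Nodal analysis, taking node 2 as the 0 V reference.
Source V1 fixes V_0 = 5 V.
KCL at each unknown node (sum of currents leaving = 0; resistances in Ω):
  Node 1: (V_1 - 5)/30 + (V_1 - 0)/43000 + (V_1 - V_3)/1100 = 0
  Node 3: (V_3 - V_1)/1100 + (V_3 - 0)/1500 = 0
Collecting terms (coefficients in siemens):
  0.03427·V_1 - 0.0009091·V_3 = 0.1667
  0.001576·V_3 - 0.0009091·V_1 = 0
Determinant D = (0.03427)(0.001576) - (-0.0009091)(-0.0009091) = 0.00005317
V_1 = [(0.1667)(0.001576) - (-0.0009091)(0)]/D = 4.94 V
V_3 = [(0.03427)(0) - (0.1667)(-0.0009091)]/D = 2.85 V
I_R2 = (V_1 - V_2)/R2 = (4.94 - 0)/43000 = 0.0001149 A
|I_R2| = 0.0001149 A

Final answer: |I_R2| = 0.0001149 A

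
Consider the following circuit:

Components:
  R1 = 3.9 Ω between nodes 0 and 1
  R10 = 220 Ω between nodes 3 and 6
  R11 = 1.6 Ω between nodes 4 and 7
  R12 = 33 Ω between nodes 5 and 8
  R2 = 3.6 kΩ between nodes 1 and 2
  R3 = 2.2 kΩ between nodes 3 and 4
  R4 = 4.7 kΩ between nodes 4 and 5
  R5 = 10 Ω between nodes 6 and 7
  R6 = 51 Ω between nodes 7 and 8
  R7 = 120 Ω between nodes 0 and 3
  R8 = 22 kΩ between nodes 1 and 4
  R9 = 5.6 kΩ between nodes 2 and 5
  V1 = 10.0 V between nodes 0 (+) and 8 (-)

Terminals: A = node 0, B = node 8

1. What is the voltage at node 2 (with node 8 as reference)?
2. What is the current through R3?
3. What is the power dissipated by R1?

Nodal analysis, taking node 8 as the 0 V reference.
Source V1 fixes V_0 = 10 V.
KCL at each unknown node (sum of currents leaving = 0; resistances in Ω):
  Node 1: (V_1 - 10)/3.9 + (V_1 - V_2)/3600 + (V_1 - V_4)/22000 = 0
  Node 2: (V_2 - V_1)/3600 + (V_2 - V_5)/5600 = 0
  Node 3: (V_3 - V_4)/2200 + (V_3 - 10)/120 + (V_3 - V_6)/220 = 0
  Node 4: (V_4 - V_3)/2200 + (V_4 - V_5)/4700 + (V_4 - V_1)/22000 + (V_4 - V_7)/1.6 = 0
  Node 5: (V_5 - V_4)/4700 + (V_5 - V_2)/5600 + (V_5 - 0)/33 = 0
  Node 6: (V_6 - V_7)/10 + (V_6 - V_3)/220 = 0
  Node 7: (V_7 - V_6)/10 + (V_7 - 0)/51 + (V_7 - V_4)/1.6 = 0
Collecting terms (coefficients in siemens):
  0.2567·V_1 - 0.0002778·V_2 - 0.00004545·V_4 = 2.564
  0.0004563·V_2 - 0.0002778·V_1 - 0.0001786·V_5 = 0
  0.01333·V_3 - 0.0004545·V_4 - 0.004545·V_6 = 0.08333
  0.6257·V_4 - 0.00004545·V_1 - 0.0004545·V_3 - 0.0002128·V_5 - 0.625·V_7 = 0
  0.03069·V_5 - 0.0001786·V_2 - 0.0002128·V_4 = 0
  0.1045·V_6 - 0.004545·V_3 - 0.1·V_7 = 0
  0.7446·V_7 - 0.625·V_4 - 0.1·V_6 = 0
Solving these 7 simultaneous equations (Gaussian elimination) gives:
  V_1 = 9.994 V, V_2 = 6.101 V, V_3 = 6.838 V, V_4 = 1.354 V
  V_5 = 0.04488 V, V_6 = 1.588 V, V_7 = 1.35 V
Part 1:
  Read off the nodal solution: V_2 = 6.101 V
Part 2:
  I_R3 = (V_3 - V_4)/R3 = (6.838 - 1.354)/2200 = 0.002493 A
  Magnitude: I_R3 = 0.002493 A
Part 3:
  I_R1 = (V_0 - V_1)/R1 = (10 - 9.994)/3.9 = 0.001474 A
  P_R1 = I_R1² × R1 = (0.001474)² × 3.9 = 0.000008476 W

Final answers:
1. V_2 = 6.101 V
2. I_R3 = 0.002493 A
3. P_R1 = 8.476e-06 W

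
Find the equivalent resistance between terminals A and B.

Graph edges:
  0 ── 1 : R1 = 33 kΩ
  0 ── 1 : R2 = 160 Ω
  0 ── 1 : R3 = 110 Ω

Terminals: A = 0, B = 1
Reduce the network between node 0 (A) and node 1 (B) by series/parallel combination:
  Rp1 = R1 ‖ R2 ‖ R3 (parallel, all between nodes 0 and 1) = 1/(1/33000 + 1/160 + 1/110) = 65.06 Ω
R_eq = 65.06 Ω

Final answer: 65.06 Ω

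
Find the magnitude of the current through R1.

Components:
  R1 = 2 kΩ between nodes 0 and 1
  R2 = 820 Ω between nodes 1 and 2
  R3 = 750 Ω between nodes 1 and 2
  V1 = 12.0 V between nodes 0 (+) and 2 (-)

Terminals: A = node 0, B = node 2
Nodal analysis, taking node 2 as the 0 V reference.
Source V1 fixes V_0 = 12 V.
KCL at each unknown node (sum of currents leaving = 0; resistances in Ω):
  Node 1: (V_1 - 12)/2000 + (V_1 - 0)/820 + (V_1 - 0)/750 = 0
Collecting terms: 0.003053 × V_1 = 0.006  =>  V_1 = 1.965 V
I_R1 = (V_0 - V_1)/R1 = (12 - 1.965)/2000 = 0.005017 A
|I_R1| = 0.005017 A

Final answer: |I_R1| = 0.005017 A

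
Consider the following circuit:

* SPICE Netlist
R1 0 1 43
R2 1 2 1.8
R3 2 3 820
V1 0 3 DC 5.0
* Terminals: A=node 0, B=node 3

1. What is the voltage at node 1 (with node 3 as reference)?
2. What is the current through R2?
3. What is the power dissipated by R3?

Nodal analysis, taking node 3 as the 0 V reference.
Source V1 fixes V_0 = 5 V.
KCL at each unknown node (sum of currents leaving = 0; resistances in Ω):
  Node 1: (V_1 - 5)/43 + (V_1 - V_2)/1.8 = 0
  Node 2: (V_2 - V_1)/1.8 + (V_2 - 0)/820 = 0
Collecting terms (coefficients in siemens):
  0.5788·V_1 - 0.5556·V_2 = 0.1163
  0.5568·V_2 - 0.5556·V_1 = 0
Determinant D = (0.5788)(0.5568) - (-0.5556)(-0.5556) = 0.01363
V_1 = [(0.1163)(0.5568) - (-0.5556)(0)]/D = 4.751 V
V_2 = [(0.5788)(0) - (0.1163)(-0.5556)]/D = 4.741 V
Part 1:
  Read off the nodal solution: V_1 = 4.751 V
Part 2:
  I_R2 = (V_1 - V_2)/R2 = (4.751 - 4.741)/1.8 = 0.005782 A
  Magnitude: I_R2 = 0.005782 A
Part 3:
  I_R3 = (V_2 - V_3)/R3 = (4.741 - 0)/820 = 0.005782 A
  P_R3 = I_R3² × R3 = (0.005782)² × 820 = 0.02741 W

Final answers:
1. V_1 = 4.751 V
2. I_R2 = 0.005782 A
3. P_R3 = 0.02741 W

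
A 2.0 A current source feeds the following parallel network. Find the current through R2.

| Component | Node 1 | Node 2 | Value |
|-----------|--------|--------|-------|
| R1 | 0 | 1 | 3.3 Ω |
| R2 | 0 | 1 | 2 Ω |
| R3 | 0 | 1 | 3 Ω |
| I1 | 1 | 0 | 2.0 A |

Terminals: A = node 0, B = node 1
All resistors sit directly between nodes 0 and 1, so they are in parallel and share one voltage V; the full source current 2 A splits among them.
1/R_par = 1/3.3 + 1/2 + 1/3 = 1.136 S  =>  R_par = 0.88 Ω
V = I × R_par = 2 × 0.88 = 1.76 V
I_R2 = V/R2 = 1.76/2 = 0.88 A

Final answer: 0.88 A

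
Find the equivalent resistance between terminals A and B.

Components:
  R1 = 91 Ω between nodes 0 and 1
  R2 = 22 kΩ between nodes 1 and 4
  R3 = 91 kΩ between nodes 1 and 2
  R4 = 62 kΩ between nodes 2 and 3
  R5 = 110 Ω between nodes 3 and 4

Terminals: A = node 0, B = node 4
Reduce the network between node 0 (A) and node 4 (B) by series/parallel combination:
  Rs1 = R3 + R4 (series, joined only at node 2) = 91000 + 62000 = 153000 Ω
  Rs2 = R5 + Rs1 (series, joined only at node 3) = 110 + 153000 = 153100 Ω
  Rp1 = R2 ‖ Rs2 (parallel, both between nodes 1 and 4) = 1/(1/22000 + 1/153100) = 19240 Ω
  Rs3 = R1 + Rp1 (series, joined only at node 1) = 91 + 19240 = 19330 Ω
R_eq = 19.33 kΩ

Final answer: 19.33 kΩ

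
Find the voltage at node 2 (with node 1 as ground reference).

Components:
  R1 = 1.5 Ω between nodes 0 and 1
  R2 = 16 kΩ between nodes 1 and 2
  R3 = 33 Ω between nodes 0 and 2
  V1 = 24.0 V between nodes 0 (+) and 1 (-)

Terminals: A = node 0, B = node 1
Nodal analysis, taking node 1 as the 0 V reference.
Source V1 fixes V_0 = 24 V.
KCL at each unknown node (sum of currents leaving = 0; resistances in Ω):
  Node 2: (V_2 - 0)/16000 + (V_2 - 24)/33 = 0
Collecting terms: 0.03037 × V_2 = 0.7273  =>  V_2 = 23.95 V
The requested potential is V_2 = 23.95 V.

Final answer: V_2 = 23.95 V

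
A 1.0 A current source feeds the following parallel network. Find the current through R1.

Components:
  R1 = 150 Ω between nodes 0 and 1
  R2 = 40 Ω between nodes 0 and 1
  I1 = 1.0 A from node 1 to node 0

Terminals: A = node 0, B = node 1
All resistors sit directly between nodes 0 and 1, so they are in parallel and share one voltage V; the full source current 1 A splits among them.
1/R_par = 1/150 + 1/40 = 0.03167 S  =>  R_par = 31.58 Ω
V = I × R_par = 1 × 31.58 = 31.58 V
I_R1 = V/R1 = 31.58/150 = 0.2105 A

Final answer: 0.2105 A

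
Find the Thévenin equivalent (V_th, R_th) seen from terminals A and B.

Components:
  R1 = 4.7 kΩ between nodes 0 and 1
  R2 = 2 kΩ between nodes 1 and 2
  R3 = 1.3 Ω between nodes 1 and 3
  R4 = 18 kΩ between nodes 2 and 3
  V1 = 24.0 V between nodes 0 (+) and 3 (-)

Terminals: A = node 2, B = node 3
Step 1 — V_th is the open-circuit voltage V_A - V_B (nothing connected across the terminals).
Nodal analysis, taking node 3 as the 0 V reference.
Source V1 fixes V_0 = 24 V.
KCL at each unknown node (sum of currents leaving = 0; resistances in Ω):
  Node 1: (V_1 - 24)/4700 + (V_1 - V_2)/2000 + (V_1 - 0)/1.3 = 0
  Node 2: (V_2 - V_1)/2000 + (V_2 - 0)/18000 = 0
Collecting terms (coefficients in siemens):
  0.7699·V_1 - 0.0005·V_2 = 0.005106
  0.0005556·V_2 - 0.0005·V_1 = 0
Determinant D = (0.7699)(0.0005556) - (-0.0005)(-0.0005) = 0.0004275
V_1 = [(0.005106)(0.0005556) - (-0.0005)(0)]/D = 0.006636 V
V_2 = [(0.7699)(0) - (0.005106)(-0.0005)]/D = 0.005972 V
V_th = V_2 - V_3 = 0.005972 - 0 = 0.005972 V
Step 2 — R_th: zero the source — replace V1 by a short circuit (node 3 merges into node 0) — and find the resistance seen between A (node 2) and B (node 0).
Reduce the network between node 2 (A) and node 0 (B) by series/parallel combination:
  Rp1 = R1 ‖ R3 (parallel, both between nodes 0 and 1) = 1/(1/4700 + 1/1.3) = 1.3 Ω
  Rs1 = R2 + Rp1 (series, joined only at node 1) = 2000 + 1.3 = 2001 Ω
  Rp2 = R4 ‖ Rs1 (parallel, both between nodes 0 and 2) = 1/(1/18000 + 1/2001) = 1801 Ω
R_th = 1.801 kΩ

Final answer: V_th = 0.005972 V, R_th = 1.801 kΩ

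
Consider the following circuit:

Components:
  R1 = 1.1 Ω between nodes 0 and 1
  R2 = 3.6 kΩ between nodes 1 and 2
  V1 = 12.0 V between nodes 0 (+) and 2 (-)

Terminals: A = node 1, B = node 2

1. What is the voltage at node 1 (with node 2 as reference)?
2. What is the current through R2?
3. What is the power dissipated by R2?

Nodal analysis, taking node 2 as the 0 V reference.
Source V1 fixes V_0 = 12 V.
KCL at each unknown node (sum of currents leaving = 0; resistances in Ω):
  Node 1: (V_1 - 12)/1.1 + (V_1 - 0)/3600 = 0
Collecting terms: 0.9094 × V_1 = 10.91  =>  V_1 = 12 V
Part 1:
  Read off the nodal solution: V_1 = 12 V
Part 2:
  I_R2 = (V_1 - V_2)/R2 = (12 - 0)/3600 = 0.003332 A
  Magnitude: I_R2 = 0.003332 A
Part 3:
  I_R2 = (V_1 - V_2)/R2 = (12 - 0)/3600 = 0.003332 A
  P_R2 = I_R2² × R2 = (0.003332)² × 3600 = 0.03998 W

Final answers:
1. V_1 = 12 V
2. I_R2 = 0.003332 A
3. P_R2 = 0.03998 W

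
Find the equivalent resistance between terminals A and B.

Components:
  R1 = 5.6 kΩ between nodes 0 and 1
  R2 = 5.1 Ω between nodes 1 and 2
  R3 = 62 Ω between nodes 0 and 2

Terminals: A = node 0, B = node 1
Reduce the network between node 0 (A) and node 1 (B) by series/parallel combination:
  Rs1 = R3 + R2 (series, joined only at node 2) = 62 + 5.1 = 67.1 Ω
  Rp1 = R1 ‖ Rs1 (parallel, both between nodes 0 and 1) = 1/(1/5600 + 1/67.1) = 66.31 Ω
R_eq = 66.31 Ω

Final answer: 66.31 Ω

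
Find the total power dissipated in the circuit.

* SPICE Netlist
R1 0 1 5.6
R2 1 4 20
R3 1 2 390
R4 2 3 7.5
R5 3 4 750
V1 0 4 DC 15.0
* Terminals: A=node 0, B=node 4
Nodal analysis, taking node 4 as the 0 V reference.
Source V1 fixes V_0 = 15 V.
KCL at each unknown node (sum of currents leaving = 0; resistances in Ω):
  Node 1: (V_1 - 15)/5.6 + (V_1 - 0)/20 + (V_1 - V_2)/390 = 0
  Node 2: (V_2 - V_1)/390 + (V_2 - V_3)/7.5 = 0
  Node 3: (V_3 - V_2)/7.5 + (V_3 - 0)/750 = 0
Collecting terms (coefficients in siemens):
  0.2311·V_1 - 0.002564·V_2 = 2.679
  0.1359·V_2 - 0.002564·V_1 - 0.1333·V_3 = 0
  0.1347·V_3 - 0.1333·V_2 = 0
Solving these 3 simultaneous equations (Gaussian elimination) gives:
  V_1 = 11.67 V, V_2 = 7.707 V, V_3 = 7.63 V
Power in each resistor, P = (ΔV)²/R:
  P_R1 = (15 - 11.67)²/5.6 = 1.975 W
  P_R2 = (11.67 - 0)²/20 = 6.814 W
  P_R3 = (11.67 - 7.707)²/390 = 0.04037 W
  P_R4 = (7.707 - 7.63)²/7.5 = 0.0007763 W
  P_R5 = (7.63 - 0)²/750 = 0.07763 W
P_total = P_R1 + P_R2 + P_R3 + P_R4 + P_R5 = 8.908 W

Final answer: 8.908 W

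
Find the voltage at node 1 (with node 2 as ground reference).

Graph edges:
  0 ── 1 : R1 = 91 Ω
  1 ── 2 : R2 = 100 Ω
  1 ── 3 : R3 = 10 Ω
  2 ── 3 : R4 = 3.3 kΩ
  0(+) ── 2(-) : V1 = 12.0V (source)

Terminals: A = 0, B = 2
Nodal analysis, taking node 2 as the 0 V reference.
Source V1 fixes V_0 = 12 V.
KCL at each unknown node (sum of currents leaving = 0; resistances in Ω):
  Node 1: (V_1 - 12)/91 + (V_1 - 0)/100 + (V_1 - V_3)/10 = 0
  Node 3: (V_3 - V_1)/10 + (V_3 - 0)/3300 = 0
Collecting terms (coefficients in siemens):
  0.121·V_1 - 0.1·V_3 = 0.1319
  0.1003·V_3 - 0.1·V_1 = 0
Determinant D = (0.121)(0.1003) - (-0.1)(-0.1) = 0.002136
V_1 = [(0.1319)(0.1003) - (-0.1)(0)]/D = 6.194 V
V_3 = [(0.121)(0) - (0.1319)(-0.1)]/D = 6.175 V
The requested potential is V_1 = 6.194 V.

Final answer: V_1 = 6.194 V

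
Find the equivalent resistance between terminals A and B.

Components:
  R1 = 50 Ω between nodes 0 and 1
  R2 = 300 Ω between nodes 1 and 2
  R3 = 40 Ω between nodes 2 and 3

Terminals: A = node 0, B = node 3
Reduce the network between node 0 (A) and node 3 (B) by series/parallel combination:
  Rs1 = R1 + R2 (series, joined only at node 1) = 50 + 300 = 350 Ω
  Rs2 = R3 + Rs1 (series, joined only at node 2) = 40 + 350 = 390 Ω
R_eq = 390 Ω

Final answer: 390 Ω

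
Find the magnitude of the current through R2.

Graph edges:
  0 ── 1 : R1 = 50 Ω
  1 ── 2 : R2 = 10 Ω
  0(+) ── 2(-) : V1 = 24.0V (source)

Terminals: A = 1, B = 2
Nodal analysis, taking node 2 as the 0 V reference.
Source V1 fixes V_0 = 24 V.
KCL at each unknown node (sum of currents leaving = 0; resistances in Ω):
  Node 1: (V_1 - 24)/50 + (V_1 - 0)/10 = 0
Collecting terms: 0.12 × V_1 = 0.48  =>  V_1 = 4 V
I_R2 = (V_1 - V_2)/R2 = (4 - 0)/10 = 0.4 A
|I_R2| = 0.4 A

Final answer: |I_R2| = 0.4 A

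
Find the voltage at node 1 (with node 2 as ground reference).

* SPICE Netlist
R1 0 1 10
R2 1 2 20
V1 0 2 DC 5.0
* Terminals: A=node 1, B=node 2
Nodal analysis, taking node 2 as the 0 V reference.
Source V1 fixes V_0 = 5 V.
KCL at each unknown node (sum of currents leaving = 0; resistances in Ω):
  Node 1: (V_1 - 5)/10 + (V_1 - 0)/20 = 0
Collecting terms: 0.15 × V_1 = 0.5  =>  V_1 = 3.333 V
The requested potential is V_1 = 3.333 V.

Final answer: V_1 = 3.333 V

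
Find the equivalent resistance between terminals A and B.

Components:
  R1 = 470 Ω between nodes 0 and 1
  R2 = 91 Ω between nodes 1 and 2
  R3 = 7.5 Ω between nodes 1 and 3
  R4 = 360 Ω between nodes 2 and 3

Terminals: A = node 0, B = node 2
Reduce the network between node 0 (A) and node 2 (B) by series/parallel combination:
  Rs1 = R3 + R4 (series, joined only at node 3) = 7.5 + 360 = 367.5 Ω
  Rp1 = R2 ‖ Rs1 (parallel, both between nodes 1 and 2) = 1/(1/91 + 1/367.5) = 72.94 Ω
  Rs2 = R1 + Rp1 (series, joined only at node 1) = 470 + 72.94 = 542.9 Ω
R_eq = 542.9 Ω

Final answer: 542.9 Ω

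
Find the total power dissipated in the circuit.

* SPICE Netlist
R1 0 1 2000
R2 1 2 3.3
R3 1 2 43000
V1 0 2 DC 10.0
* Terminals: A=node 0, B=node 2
Nodal analysis, taking node 2 as the 0 V reference.
Source V1 fixes V_0 = 10 V.
KCL at each unknown node (sum of currents leaving = 0; resistances in Ω):
  Node 1: (V_1 - 10)/2000 + (V_1 - 0)/3.3 + (V_1 - 0)/43000 = 0
Collecting terms: 0.3036 × V_1 = 0.005  =>  V_1 = 0.01647 V
Power in each resistor, P = (ΔV)²/R:
  P_R1 = (10 - 0.01647)²/2000 = 0.04984 W
  P_R2 = (0.01647 - 0)²/3.3 = 0.00008222 W
  P_R3 = (0.01647 - 0)²/43000 = 0.00000000631 W
P_total = P_R1 + P_R2 + P_R3 = 0.04992 W

Final answer: 0.04992 W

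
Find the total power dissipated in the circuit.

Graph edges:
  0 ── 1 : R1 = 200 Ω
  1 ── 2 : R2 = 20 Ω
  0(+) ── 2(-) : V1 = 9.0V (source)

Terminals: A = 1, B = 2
Nodal analysis, taking node 2 as the 0 V reference.
Source V1 fixes V_0 = 9 V.
KCL at each unknown node (sum of currents leaving = 0; resistances in Ω):
  Node 1: (V_1 - 9)/200 + (V_1 - 0)/20 = 0
Collecting terms: 0.055 × V_1 = 0.045  =>  V_1 = 0.8182 V
Power in each resistor, P = (ΔV)²/R:
  P_R1 = (9 - 0.8182)²/200 = 0.3347 W
  P_R2 = (0.8182 - 0)²/20 = 0.03347 W
P_total = P_R1 + P_R2 = 0.3682 W

Final answer: 0.3682 W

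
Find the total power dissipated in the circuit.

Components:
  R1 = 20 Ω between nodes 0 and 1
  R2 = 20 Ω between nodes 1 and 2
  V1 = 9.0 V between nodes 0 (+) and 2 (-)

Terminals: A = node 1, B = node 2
Nodal analysis, taking node 2 as the 0 V reference.
Source V1 fixes V_0 = 9 V.
KCL at each unknown node (sum of currents leaving = 0; resistances in Ω):
  Node 1: (V_1 - 9)/20 + (V_1 - 0)/20 = 0
Collecting terms: 0.1 × V_1 = 0.45  =>  V_1 = 4.5 V
Power in each resistor, P = (ΔV)²/R:
  P_R1 = (9 - 4.5)²/20 = 1.012 W
  P_R2 = (4.5 - 0)²/20 = 1.012 W
P_total = P_R1 + P_R2 = 2.025 W

Final answer: 2.025 W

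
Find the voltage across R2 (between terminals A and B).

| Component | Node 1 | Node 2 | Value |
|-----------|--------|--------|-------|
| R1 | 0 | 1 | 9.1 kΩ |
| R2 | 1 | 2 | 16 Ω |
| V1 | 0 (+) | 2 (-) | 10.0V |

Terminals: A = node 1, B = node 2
R1 and R2 are in series across V1 (node 0 → node 1 → node 2), and the output A–B is taken across R2, so this is a voltage divider.
Series current: I = V1/(R1 + R2) = 10/(9100 + 16) = 10/9116 = 0.001097 A
V_R2 = I × R2 = V1 × R2/(R1 + R2) = 10 × 16/9116 = 0.01755 V

Final answer: 0.01755 V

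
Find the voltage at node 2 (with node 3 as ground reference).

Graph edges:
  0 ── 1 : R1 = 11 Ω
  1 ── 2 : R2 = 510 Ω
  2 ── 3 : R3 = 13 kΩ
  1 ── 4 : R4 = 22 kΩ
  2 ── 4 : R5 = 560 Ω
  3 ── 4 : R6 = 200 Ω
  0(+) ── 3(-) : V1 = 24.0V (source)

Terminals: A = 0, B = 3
Nodal analysis, taking node 3 as the 0 V reference.
Source V1 fixes V_0 = 24 V.
KCL at each unknown node (sum of currents leaving = 0; resistances in Ω):
  Node 1: (V_1 - 24)/11 + (V_1 - V_2)/510 + (V_1 - V_4)/22000 = 0
  Node 2: (V_2 - V_1)/510 + (V_2 - 0)/13000 + (V_2 - V_4)/560 = 0
  Node 4: (V_4 - V_1)/22000 + (V_4 - V_2)/560 + (V_4 - 0)/200 = 0
Collecting terms (coefficients in siemens):
  0.09292·V_1 - 0.001961·V_2 - 0.00004545·V_4 = 2.182
  0.003823·V_2 - 0.001961·V_1 - 0.001786·V_4 = 0
  0.006831·V_4 - 0.00004545·V_1 - 0.001786·V_2 = 0
Solving these 3 simultaneous equations (Gaussian elimination) gives:
  V_1 = 23.78 V, V_2 = 13.97 V, V_4 = 3.811 V
The requested potential is V_2 = 13.97 V.

Final answer: V_2 = 13.97 V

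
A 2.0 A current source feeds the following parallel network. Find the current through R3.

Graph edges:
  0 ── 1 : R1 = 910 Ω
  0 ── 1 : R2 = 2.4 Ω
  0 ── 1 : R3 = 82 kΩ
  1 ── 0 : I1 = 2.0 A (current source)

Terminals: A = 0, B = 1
All resistors sit directly between nodes 0 and 1, so they are in parallel and share one voltage V; the full source current 2 A splits among them.
1/R_par = 1/910 + 1/2.4 + 1/82000 = 0.4178 S  =>  R_par = 2.394 Ω
V = I × R_par = 2 × 2.394 = 4.787 V
I_R3 = V/R3 = 4.787/82000 = 0.00005838 A

Final answer: 5.838e-05 A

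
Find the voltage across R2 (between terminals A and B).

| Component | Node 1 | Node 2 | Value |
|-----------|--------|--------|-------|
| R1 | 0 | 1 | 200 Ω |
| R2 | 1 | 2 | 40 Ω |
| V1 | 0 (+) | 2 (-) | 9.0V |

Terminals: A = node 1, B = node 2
R1 and R2 are in series across V1 (node 0 → node 1 → node 2), and the output A–B is taken across R2, so this is a voltage divider.
Series current: I = V1/(R1 + R2) = 9/(200 + 40) = 9/240 = 0.0375 A
V_R2 = I × R2 = V1 × R2/(R1 + R2) = 9 × 40/240 = 1.5 V

Final answer: 1.5 V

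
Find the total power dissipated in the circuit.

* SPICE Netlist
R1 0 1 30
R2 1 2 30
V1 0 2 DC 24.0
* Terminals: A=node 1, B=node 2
Nodal analysis, taking node 2 as the 0 V reference.
Source V1 fixes V_0 = 24 V.
KCL at each unknown node (sum of currents leaving = 0; resistances in Ω):
  Node 1: (V_1 - 24)/30 + (V_1 - 0)/30 = 0
Collecting terms: 0.06667 × V_1 = 0.8  =>  V_1 = 12 V
Power in each resistor, P = (ΔV)²/R:
  P_R1 = (24 - 12)²/30 = 4.8 W
  P_R2 = (12 - 0)²/30 = 4.8 W
P_total = P_R1 + P_R2 = 9.6 W

Final answer: 9.6 W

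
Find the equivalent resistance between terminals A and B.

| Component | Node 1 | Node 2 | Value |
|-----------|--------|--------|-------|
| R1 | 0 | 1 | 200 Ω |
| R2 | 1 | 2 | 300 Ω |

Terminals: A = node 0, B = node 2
Reduce the network between node 0 (A) and node 2 (B) by series/parallel combination:
  Rs1 = R1 + R2 (series, joined only at node 1) = 200 + 300 = 500 Ω
R_eq = 500 Ω

Final answer: 500 Ω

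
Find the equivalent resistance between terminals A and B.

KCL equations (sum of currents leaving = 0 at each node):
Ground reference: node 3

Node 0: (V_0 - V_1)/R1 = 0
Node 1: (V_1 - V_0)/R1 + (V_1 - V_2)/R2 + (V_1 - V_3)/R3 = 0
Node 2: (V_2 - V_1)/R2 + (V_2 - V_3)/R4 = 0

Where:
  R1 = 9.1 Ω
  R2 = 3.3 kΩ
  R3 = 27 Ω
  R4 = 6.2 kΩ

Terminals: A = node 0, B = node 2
Reduce the network between node 0 (A) and node 2 (B) by series/parallel combination:
  Rs1 = R3 + R4 (series, joined only at node 3) = 27 + 6200 = 6227 Ω
  Rp1 = R2 ‖ Rs1 (parallel, both between nodes 1 and 2) = 1/(1/3300 + 1/6227) = 2157 Ω
  Rs2 = R1 + Rp1 (series, joined only at node 1) = 9.1 + 2157 = 2166 Ω
R_eq = 2.166 kΩ

Final answer: 2.166 kΩ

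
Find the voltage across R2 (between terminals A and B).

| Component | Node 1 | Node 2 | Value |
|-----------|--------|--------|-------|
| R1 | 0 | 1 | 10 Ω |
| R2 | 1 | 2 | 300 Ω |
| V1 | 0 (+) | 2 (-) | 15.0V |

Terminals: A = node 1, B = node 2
R1 and R2 are in series across V1 (node 0 → node 1 → node 2), and the output A–B is taken across R2, so this is a voltage divider.
Series current: I = V1/(R1 + R2) = 15/(10 + 300) = 15/310 = 0.04839 A
V_R2 = I × R2 = V1 × R2/(R1 + R2) = 15 × 300/310 = 14.52 V

Final answer: 14.52 V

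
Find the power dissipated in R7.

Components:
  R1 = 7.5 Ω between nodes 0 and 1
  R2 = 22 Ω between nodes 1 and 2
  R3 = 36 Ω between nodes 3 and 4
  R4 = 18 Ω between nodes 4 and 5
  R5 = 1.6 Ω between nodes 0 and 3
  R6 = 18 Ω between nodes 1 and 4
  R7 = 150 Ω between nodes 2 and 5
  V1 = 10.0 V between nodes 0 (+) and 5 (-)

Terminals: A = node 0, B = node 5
Nodal analysis, taking node 5 as the 0 V reference.
Source V1 fixes V_0 = 10 V.
KCL at each unknown node (sum of currents leaving = 0; resistances in Ω):
  Node 1: (V_1 - 10)/7.5 + (V_1 - V_2)/22 + (V_1 - V_4)/18 = 0
  Node 2: (V_2 - V_1)/22 + (V_2 - 0)/150 = 0
  Node 3: (V_3 - V_4)/36 + (V_3 - 10)/1.6 = 0
  Node 4: (V_4 - V_3)/36 + (V_4 - 0)/18 + (V_4 - V_1)/18 = 0
Collecting terms (coefficients in siemens):
  0.2343·V_1 - 0.04545·V_2 - 0.05556·V_4 = 1.333
  0.05212·V_2 - 0.04545·V_1 = 0
  0.6528·V_3 - 0.02778·V_4 = 6.25
  0.1389·V_4 - 0.05556·V_1 - 0.02778·V_3 = 0
Solving these 4 simultaneous equations (Gaussian elimination) gives:
  V_1 = 8.362 V, V_2 = 7.292 V, V_3 = 9.8 V, V_4 = 5.305 V
I_R7 = (V_2 - V_5)/R7 = (7.292 - 0)/150 = 0.04861 A
P_R7 = I_R7² × R7 = (0.04861)² × 150 = 0.3545 W

Final answer: 0.3545 W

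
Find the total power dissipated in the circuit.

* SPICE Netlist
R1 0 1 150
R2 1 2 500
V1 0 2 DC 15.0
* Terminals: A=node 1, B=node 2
Nodal analysis, taking node 2 as the 0 V reference.
Source V1 fixes V_0 = 15 V.
KCL at each unknown node (sum of currents leaving = 0; resistances in Ω):
  Node 1: (V_1 - 15)/150 + (V_1 - 0)/500 = 0
Collecting terms: 0.008667 × V_1 = 0.1  =>  V_1 = 11.54 V
Power in each resistor, P = (ΔV)²/R:
  P_R1 = (15 - 11.54)²/150 = 0.07988 W
  P_R2 = (11.54 - 0)²/500 = 0.2663 W
P_total = P_R1 + P_R2 = 0.3462 W

Final answer: 0.3462 W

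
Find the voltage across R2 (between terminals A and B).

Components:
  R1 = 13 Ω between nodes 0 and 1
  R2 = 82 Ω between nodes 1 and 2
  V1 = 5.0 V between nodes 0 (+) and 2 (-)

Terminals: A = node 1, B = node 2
R1 and R2 are in series across V1 (node 0 → node 1 → node 2), and the output A–B is taken across R2, so this is a voltage divider.
Series current: I = V1/(R1 + R2) = 5/(13 + 82) = 5/95 = 0.05263 A
V_R2 = I × R2 = V1 × R2/(R1 + R2) = 5 × 82/95 = 4.316 V

Final answer: 4.316 V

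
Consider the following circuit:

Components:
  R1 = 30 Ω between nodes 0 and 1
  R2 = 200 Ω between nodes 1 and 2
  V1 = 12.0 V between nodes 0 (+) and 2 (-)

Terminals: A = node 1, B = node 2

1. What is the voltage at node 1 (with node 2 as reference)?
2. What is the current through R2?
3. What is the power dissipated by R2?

Nodal analysis, taking node 2 as the 0 V reference.
Source V1 fixes V_0 = 12 V.
KCL at each unknown node (sum of currents leaving = 0; resistances in Ω):
  Node 1: (V_1 - 12)/30 + (V_1 - 0)/200 = 0
Collecting terms: 0.03833 × V_1 = 0.4  =>  V_1 = 10.43 V
Part 1:
  Read off the nodal solution: V_1 = 10.43 V
Part 2:
  I_R2 = (V_1 - V_2)/R2 = (10.43 - 0)/200 = 0.05217 A
  Magnitude: I_R2 = 0.05217 A
Part 3:
  I_R2 = (V_1 - V_2)/R2 = (10.43 - 0)/200 = 0.05217 A
  P_R2 = I_R2² × R2 = (0.05217)² × 200 = 0.5444 W

Final answers:
1. V_1 = 10.43 V
2. I_R2 = 0.05217 A
3. P_R2 = 0.5444 W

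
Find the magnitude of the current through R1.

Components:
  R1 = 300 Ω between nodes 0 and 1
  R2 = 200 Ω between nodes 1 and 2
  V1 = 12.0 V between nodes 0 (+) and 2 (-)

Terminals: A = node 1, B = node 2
Nodal analysis, taking node 2 as the 0 V reference.
Source V1 fixes V_0 = 12 V.
KCL at each unknown node (sum of currents leaving = 0; resistances in Ω):
  Node 1: (V_1 - 12)/300 + (V_1 - 0)/200 = 0
Collecting terms: 0.008333 × V_1 = 0.04  =>  V_1 = 4.8 V
I_R1 = (V_0 - V_1)/R1 = (12 - 4.8)/300 = 0.024 A
|I_R1| = 0.024 A

Final answer: |I_R1| = 0.024 A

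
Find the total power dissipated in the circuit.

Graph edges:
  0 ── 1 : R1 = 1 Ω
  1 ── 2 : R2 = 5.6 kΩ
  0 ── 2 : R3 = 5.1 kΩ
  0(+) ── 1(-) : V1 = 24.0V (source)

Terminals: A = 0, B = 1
Nodal analysis, taking node 1 as the 0 V reference.
Source V1 fixes V_0 = 24 V.
KCL at each unknown node (sum of currents leaving = 0; resistances in Ω):
  Node 2: (V_2 - 0)/5600 + (V_2 - 24)/5100 = 0
Collecting terms: 0.0003746 × V_2 = 0.004706  =>  V_2 = 12.56 V
Power in each resistor, P = (ΔV)²/R:
  P_R1 = (24 - 0)²/1 = 576 W
  P_R2 = (0 - 12.56)²/5600 = 0.02817 W
  P_R3 = (24 - 12.56)²/5100 = 0.02566 W
P_total = P_R1 + P_R2 + P_R3 = 576.1 W

Final answer: 576.1 W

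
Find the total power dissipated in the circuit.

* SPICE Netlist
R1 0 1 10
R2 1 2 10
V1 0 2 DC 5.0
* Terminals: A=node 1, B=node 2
Nodal analysis, taking node 2 as the 0 V reference.
Source V1 fixes V_0 = 5 V.
KCL at each unknown node (sum of currents leaving = 0; resistances in Ω):
  Node 1: (V_1 - 5)/10 + (V_1 - 0)/10 = 0
Collecting terms: 0.2 × V_1 = 0.5  =>  V_1 = 2.5 V
Power in each resistor, P = (ΔV)²/R:
  P_R1 = (5 - 2.5)²/10 = 0.625 W
  P_R2 = (2.5 - 0)²/10 = 0.625 W
P_total = P_R1 + P_R2 = 1.25 W

Final answer: 1.25 W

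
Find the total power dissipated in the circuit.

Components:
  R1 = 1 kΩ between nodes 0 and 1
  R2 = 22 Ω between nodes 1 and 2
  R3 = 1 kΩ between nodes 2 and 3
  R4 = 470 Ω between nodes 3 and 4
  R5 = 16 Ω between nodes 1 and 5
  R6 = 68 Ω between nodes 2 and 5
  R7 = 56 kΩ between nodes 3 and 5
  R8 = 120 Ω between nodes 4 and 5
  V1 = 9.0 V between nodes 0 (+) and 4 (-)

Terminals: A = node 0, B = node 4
Nodal analysis, taking node 4 as the 0 V reference.
Source V1 fixes V_0 = 9 V.
KCL at each unknown node (sum of currents leaving = 0; resistances in Ω):
  Node 1: (V_1 - 9)/1000 + (V_1 - V_2)/22 + (V_1 - V_5)/16 = 0
  Node 2: (V_2 - V_1)/22 + (V_2 - V_3)/1000 + (V_2 - V_5)/68 = 0
  Node 3: (V_3 - V_2)/1000 + (V_3 - 0)/470 + (V_3 - V_5)/56000 = 0
  Node 5: (V_5 - V_1)/16 + (V_5 - V_2)/68 + (V_5 - V_3)/56000 + (V_5 - 0)/120 = 0
Collecting terms (coefficients in siemens):
  0.109·V_1 - 0.04545·V_2 - 0.0625·V_5 = 0.009
  0.06116·V_2 - 0.04545·V_1 - 0.001·V_3 - 0.01471·V_5 = 0
  0.003146·V_3 - 0.001·V_2 - 0.00001786·V_5 = 0
  0.08556·V_5 - 0.0625·V_1 - 0.01471·V_2 - 0.00001786·V_3 = 0
Solving these 4 simultaneous equations (Gaussian elimination) gives:
  V_1 = 0.9856 V, V_2 = 0.9499 V, V_3 = 0.307 V, V_5 = 0.8833 V
Power in each resistor, P = (ΔV)²/R:
  P_R1 = (9 - 0.9856)²/1000 = 0.06423 W
  P_R2 = (0.9856 - 0.9499)²/22 = 0.00005789 W
  P_R3 = (0.9499 - 0.307)²/1000 = 0.0004133 W
  P_R4 = (0.307 - 0)²/470 = 0.0002005 W
  P_R5 = (0.9856 - 0.8833)²/16 = 0.0006538 W
  P_R6 = (0.9499 - 0.8833)²/68 = 0.00006521 W
  P_R7 = (0.307 - 0.8833)²/56000 = 0.000005931 W
  P_R8 = (0 - 0.8833)²/120 = 0.006502 W
P_total = P_R1 + P_R2 + P_R3 + P_R4 + P_R5 + P_R6 + P_R7 + P_R8 = 0.07213 W

Final answer: 0.07213 W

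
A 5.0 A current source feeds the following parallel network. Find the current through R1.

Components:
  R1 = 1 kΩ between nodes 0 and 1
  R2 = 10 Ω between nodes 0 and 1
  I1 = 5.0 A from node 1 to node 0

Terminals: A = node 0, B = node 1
All resistors sit directly between nodes 0 and 1, so they are in parallel and share one voltage V; the full source current 5 A splits among them.
1/R_par = 1/1000 + 1/10 = 0.101 S  =>  R_par = 9.901 Ω
V = I × R_par = 5 × 9.901 = 49.5 V
I_R1 = V/R1 = 49.5/1000 = 0.0495 A

Final answer: 0.0495 A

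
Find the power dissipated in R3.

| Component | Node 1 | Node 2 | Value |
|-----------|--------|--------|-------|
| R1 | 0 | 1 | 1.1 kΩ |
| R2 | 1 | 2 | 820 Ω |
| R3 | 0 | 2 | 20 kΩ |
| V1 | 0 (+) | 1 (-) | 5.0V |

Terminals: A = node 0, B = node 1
Nodal analysis, taking node 1 as the 0 V reference.
Source V1 fixes V_0 = 5 V.
KCL at each unknown node (sum of currents leaving = 0; resistances in Ω):
  Node 2: (V_2 - 0)/820 + (V_2 - 5)/20000 = 0
Collecting terms: 0.00127 × V_2 = 0.00025  =>  V_2 = 0.1969 V
I_R3 = (V_0 - V_2)/R3 = (5 - 0.1969)/20000 = 0.0002402 A
P_R3 = I_R3² × R3 = (0.0002402)² × 20000 = 0.001153 W

Final answer: 0.001153 W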